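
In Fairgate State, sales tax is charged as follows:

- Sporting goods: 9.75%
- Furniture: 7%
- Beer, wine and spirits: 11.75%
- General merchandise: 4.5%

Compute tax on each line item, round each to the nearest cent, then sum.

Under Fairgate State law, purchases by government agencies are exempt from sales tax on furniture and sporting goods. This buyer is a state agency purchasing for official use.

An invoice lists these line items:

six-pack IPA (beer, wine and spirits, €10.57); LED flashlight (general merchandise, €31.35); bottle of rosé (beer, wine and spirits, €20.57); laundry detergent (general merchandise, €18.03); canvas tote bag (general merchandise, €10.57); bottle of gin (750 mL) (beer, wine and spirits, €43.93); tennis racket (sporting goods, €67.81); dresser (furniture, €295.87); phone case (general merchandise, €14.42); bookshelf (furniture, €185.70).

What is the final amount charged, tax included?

€710.99

Six-pack IPA €10.57: beer, wine and spirits → 11.75% → €1.24
LED flashlight €31.35: general merchandise → 4.5% → €1.41
Bottle of rosé €20.57: beer, wine and spirits → 11.75% → €2.42
Laundry detergent €18.03: general merchandise → 4.5% → €0.81
Canvas tote bag €10.57: general merchandise → 4.5% → €0.48
Bottle of gin (750 mL) €43.93: beer, wine and spirits → 11.75% → €5.16
Tennis racket €67.81: sporting goods, buyer-exempt → 0% → €0.00
Dresser €295.87: furniture, buyer-exempt → 0% → €0.00
Phone case €14.42: general merchandise → 4.5% → €0.65
Bookshelf €185.70: furniture, buyer-exempt → 0% → €0.00
Subtotal = €698.82; tax = €12.17; total due = €710.99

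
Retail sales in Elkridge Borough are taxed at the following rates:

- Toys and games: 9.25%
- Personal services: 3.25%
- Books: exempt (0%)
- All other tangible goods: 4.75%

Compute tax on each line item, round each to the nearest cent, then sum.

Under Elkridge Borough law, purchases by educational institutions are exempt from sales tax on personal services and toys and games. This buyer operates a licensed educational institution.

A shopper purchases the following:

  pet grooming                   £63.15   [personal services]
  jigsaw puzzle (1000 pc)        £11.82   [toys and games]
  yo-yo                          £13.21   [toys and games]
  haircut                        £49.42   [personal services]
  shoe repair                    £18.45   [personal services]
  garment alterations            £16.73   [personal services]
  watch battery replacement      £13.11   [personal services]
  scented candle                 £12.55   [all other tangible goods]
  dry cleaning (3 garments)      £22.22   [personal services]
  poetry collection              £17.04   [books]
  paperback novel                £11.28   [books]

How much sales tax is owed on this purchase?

£0.60

Pet grooming £63.15: personal services, buyer-exempt → 0% → £0.00
Jigsaw puzzle (1000 pc) £11.82: toys and games, buyer-exempt → 0% → £0.00
Yo-yo £13.21: toys and games, buyer-exempt → 0% → £0.00
Haircut £49.42: personal services, buyer-exempt → 0% → £0.00
Shoe repair £18.45: personal services, buyer-exempt → 0% → £0.00
Garment alterations £16.73: personal services, buyer-exempt → 0% → £0.00
Watch battery replacement £13.11: personal services, buyer-exempt → 0% → £0.00
Scented candle £12.55: all other tangible goods → 4.75% → £0.60
Dry cleaning (3 garments) £22.22: personal services, buyer-exempt → 0% → £0.00
Poetry collection £17.04: books → 0% → £0.00
Paperback novel £11.28: books → 0% → £0.00
Total tax = £0.60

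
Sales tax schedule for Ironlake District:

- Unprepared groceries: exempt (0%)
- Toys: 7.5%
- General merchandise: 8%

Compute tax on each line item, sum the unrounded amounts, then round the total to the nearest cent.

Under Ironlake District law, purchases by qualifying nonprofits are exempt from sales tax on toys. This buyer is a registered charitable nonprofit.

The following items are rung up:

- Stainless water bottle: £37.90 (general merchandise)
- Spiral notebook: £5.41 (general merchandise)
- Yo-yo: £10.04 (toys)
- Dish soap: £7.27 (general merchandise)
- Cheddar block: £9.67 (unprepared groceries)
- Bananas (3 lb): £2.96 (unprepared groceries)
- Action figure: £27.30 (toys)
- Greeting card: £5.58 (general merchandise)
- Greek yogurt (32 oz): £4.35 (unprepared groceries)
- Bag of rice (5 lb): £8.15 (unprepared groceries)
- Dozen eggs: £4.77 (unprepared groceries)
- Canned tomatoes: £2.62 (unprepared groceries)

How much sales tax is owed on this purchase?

£4.49

Stainless water bottle £37.90: general merchandise → 8% → £3.032
Spiral notebook £5.41: general merchandise → 8% → £0.4328
Yo-yo £10.04: toys, buyer-exempt → 0% → £0.00
Dish soap £7.27: general merchandise → 8% → £0.5816
Cheddar block £9.67: unprepared groceries → 0% → £0.00
Bananas (3 lb) £2.96: unprepared groceries → 0% → £0.00
Action figure £27.30: toys, buyer-exempt → 0% → £0.00
Greeting card £5.58: general merchandise → 8% → £0.4464
Greek yogurt (32 oz) £4.35: unprepared groceries → 0% → £0.00
Bag of rice (5 lb) £8.15: unprepared groceries → 0% → £0.00
Dozen eggs £4.77: unprepared groceries → 0% → £0.00
Canned tomatoes £2.62: unprepared groceries → 0% → £0.00
Unrounded tax sum = £4.4928 → £4.49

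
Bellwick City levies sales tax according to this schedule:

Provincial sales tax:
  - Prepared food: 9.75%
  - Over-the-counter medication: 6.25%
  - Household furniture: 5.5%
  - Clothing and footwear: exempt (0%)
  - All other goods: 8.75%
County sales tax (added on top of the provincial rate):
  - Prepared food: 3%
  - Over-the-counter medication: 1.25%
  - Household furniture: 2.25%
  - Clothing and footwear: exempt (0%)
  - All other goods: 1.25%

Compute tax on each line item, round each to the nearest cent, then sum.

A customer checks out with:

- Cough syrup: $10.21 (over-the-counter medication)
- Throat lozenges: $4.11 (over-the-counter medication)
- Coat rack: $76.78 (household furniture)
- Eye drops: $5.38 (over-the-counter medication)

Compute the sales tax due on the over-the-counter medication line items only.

Cough syrup $10.21: over-the-counter medication → 6.25% + 1.25% county = 7.5% → $0.77
Throat lozenges $4.11: over-the-counter medication → 6.25% + 1.25% county = 7.5% → $0.31
Eye drops $5.38: over-the-counter medication → 6.25% + 1.25% county = 7.5% → $0.40
Tax on over-the-counter medication = $0.77 + $0.31 + $0.40 = $1.48

$1.48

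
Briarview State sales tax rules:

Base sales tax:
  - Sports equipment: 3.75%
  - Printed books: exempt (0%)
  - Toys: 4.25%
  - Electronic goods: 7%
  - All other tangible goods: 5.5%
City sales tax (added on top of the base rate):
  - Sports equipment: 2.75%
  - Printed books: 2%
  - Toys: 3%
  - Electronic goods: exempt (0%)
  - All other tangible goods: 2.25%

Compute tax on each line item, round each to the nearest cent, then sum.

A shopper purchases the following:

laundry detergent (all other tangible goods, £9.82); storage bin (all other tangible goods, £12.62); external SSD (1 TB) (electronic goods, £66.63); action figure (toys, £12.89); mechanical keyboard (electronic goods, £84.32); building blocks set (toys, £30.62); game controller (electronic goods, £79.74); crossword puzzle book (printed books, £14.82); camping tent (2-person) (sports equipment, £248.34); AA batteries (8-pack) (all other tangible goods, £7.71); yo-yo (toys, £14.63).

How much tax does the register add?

£39.13

Laundry detergent £9.82: all other tangible goods → 5.5% + 2.25% city = 7.75% → £0.76
Storage bin £12.62: all other tangible goods → 5.5% + 2.25% city = 7.75% → £0.98
External SSD (1 TB) £66.63: electronic goods → 7% + 0% city = 7% → £4.66
Action figure £12.89: toys → 4.25% + 3% city = 7.25% → £0.93
Mechanical keyboard £84.32: electronic goods → 7% + 0% city = 7% → £5.90
Building blocks set £30.62: toys → 4.25% + 3% city = 7.25% → £2.22
Game controller £79.74: electronic goods → 7% + 0% city = 7% → £5.58
Crossword puzzle book £14.82: printed books → 0% + 2% city = 2% → £0.30
Camping tent (2-person) £248.34: sports equipment → 3.75% + 2.75% city = 6.5% → £16.14
AA batteries (8-pack) £7.71: all other tangible goods → 5.5% + 2.25% city = 7.75% → £0.60
Yo-yo £14.63: toys → 4.25% + 3% city = 7.25% → £1.06
Total tax = £0.76 + £0.98 + £4.66 + £0.93 + £5.90 + £2.22 + £5.58 + £0.30 + £16.14 + £0.60 + £1.06 = £39.13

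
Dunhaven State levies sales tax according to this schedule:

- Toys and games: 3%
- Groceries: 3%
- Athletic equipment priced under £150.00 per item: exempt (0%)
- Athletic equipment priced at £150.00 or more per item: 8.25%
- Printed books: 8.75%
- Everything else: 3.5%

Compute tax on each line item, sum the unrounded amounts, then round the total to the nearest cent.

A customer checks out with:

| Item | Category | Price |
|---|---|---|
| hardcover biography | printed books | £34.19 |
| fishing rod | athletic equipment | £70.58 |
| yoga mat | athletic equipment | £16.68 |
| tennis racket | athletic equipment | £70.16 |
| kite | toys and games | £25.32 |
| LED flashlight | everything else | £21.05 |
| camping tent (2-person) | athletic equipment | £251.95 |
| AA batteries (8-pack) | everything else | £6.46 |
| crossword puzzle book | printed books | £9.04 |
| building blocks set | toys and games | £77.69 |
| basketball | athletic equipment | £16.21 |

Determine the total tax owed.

Hardcover biography £34.19: printed books → 8.75% → £2.991625
Fishing rod £70.58: athletic equipment, under £150.00 → 0% → £0.00
Yoga mat £16.68: athletic equipment, under £150.00 → 0% → £0.00
Tennis racket £70.16: athletic equipment, under £150.00 → 0% → £0.00
Kite £25.32: toys and games → 3% → £0.7596
LED flashlight £21.05: everything else → 3.5% → £0.73675
Camping tent (2-person) £251.95: athletic equipment, £150.00 or more → 8.25% → £20.785875
AA batteries (8-pack) £6.46: everything else → 3.5% → £0.2261
Crossword puzzle book £9.04: printed books → 8.75% → £0.791
Building blocks set £77.69: toys and games → 3% → £2.3307
Basketball £16.21: athletic equipment, under £150.00 → 0% → £0.00
Unrounded tax sum = £28.62165 → £28.62

£28.62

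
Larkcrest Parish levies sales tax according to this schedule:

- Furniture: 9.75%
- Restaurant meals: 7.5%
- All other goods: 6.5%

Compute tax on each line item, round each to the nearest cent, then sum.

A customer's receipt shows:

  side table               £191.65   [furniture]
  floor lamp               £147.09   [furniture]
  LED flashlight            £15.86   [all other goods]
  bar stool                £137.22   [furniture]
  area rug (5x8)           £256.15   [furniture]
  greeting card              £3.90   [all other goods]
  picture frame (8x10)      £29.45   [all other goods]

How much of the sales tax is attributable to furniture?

Side table £191.65: furniture → 9.75% → £18.69
Floor lamp £147.09: furniture → 9.75% → £14.34
Bar stool £137.22: furniture → 9.75% → £13.38
Area rug (5x8) £256.15: furniture → 9.75% → £24.97
Tax on furniture = £18.69 + £14.34 + £13.38 + £24.97 = £71.38

£71.38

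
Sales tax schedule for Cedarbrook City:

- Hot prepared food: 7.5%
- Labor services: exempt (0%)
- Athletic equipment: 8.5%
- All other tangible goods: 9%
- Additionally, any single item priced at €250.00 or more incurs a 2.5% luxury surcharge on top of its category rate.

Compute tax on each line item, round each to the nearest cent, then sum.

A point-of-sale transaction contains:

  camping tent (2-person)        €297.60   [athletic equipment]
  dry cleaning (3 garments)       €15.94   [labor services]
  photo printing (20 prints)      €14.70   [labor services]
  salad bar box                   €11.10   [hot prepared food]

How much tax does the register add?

Camping tent (2-person) €297.60: athletic equipment → 8.5% + 2.5% surcharge = 11% → €32.74
Dry cleaning (3 garments) €15.94: labor services → 0% → €0.00
Photo printing (20 prints) €14.70: labor services → 0% → €0.00
Salad bar box €11.10: hot prepared food → 7.5% → €0.83
Total tax = €32.74 + €0.83 = €33.57

€33.57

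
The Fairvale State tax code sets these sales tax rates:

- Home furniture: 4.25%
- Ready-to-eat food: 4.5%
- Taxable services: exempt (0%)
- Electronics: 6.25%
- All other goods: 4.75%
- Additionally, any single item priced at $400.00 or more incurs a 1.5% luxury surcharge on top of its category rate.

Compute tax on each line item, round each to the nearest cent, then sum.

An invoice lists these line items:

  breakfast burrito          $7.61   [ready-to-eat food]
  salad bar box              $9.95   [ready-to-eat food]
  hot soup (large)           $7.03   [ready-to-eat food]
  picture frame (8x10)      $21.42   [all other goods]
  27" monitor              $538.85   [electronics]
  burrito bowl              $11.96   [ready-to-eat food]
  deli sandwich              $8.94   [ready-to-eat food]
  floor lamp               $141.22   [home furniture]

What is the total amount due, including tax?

$797.81

Breakfast burrito $7.61: ready-to-eat food → 4.5% → $0.34
Salad bar box $9.95: ready-to-eat food → 4.5% → $0.45
Hot soup (large) $7.03: ready-to-eat food → 4.5% → $0.32
Picture frame (8x10) $21.42: all other goods → 4.75% → $1.02
27" monitor $538.85: electronics → 6.25% + 1.5% surcharge = 7.75% → $41.76
Burrito bowl $11.96: ready-to-eat food → 4.5% → $0.54
Deli sandwich $8.94: ready-to-eat food → 4.5% → $0.40
Floor lamp $141.22: home furniture → 4.25% → $6.00
Subtotal = $746.98; tax = $50.83; total due = $797.81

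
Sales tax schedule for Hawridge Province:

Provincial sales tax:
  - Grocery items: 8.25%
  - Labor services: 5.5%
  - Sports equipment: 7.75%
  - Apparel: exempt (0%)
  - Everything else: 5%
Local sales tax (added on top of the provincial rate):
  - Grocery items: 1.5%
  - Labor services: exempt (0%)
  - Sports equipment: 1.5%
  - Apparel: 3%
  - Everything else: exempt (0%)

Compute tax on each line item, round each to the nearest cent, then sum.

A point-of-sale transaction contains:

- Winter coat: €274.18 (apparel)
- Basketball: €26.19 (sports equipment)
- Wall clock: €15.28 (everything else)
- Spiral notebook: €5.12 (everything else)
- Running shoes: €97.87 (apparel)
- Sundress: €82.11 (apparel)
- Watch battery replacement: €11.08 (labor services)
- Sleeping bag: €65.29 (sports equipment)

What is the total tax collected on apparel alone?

€13.63

Winter coat €274.18: apparel → 0% + 3% local = 3% → €8.23
Running shoes €97.87: apparel → 0% + 3% local = 3% → €2.94
Sundress €82.11: apparel → 0% + 3% local = 3% → €2.46
Tax on apparel = €8.23 + €2.94 + €2.46 = €13.63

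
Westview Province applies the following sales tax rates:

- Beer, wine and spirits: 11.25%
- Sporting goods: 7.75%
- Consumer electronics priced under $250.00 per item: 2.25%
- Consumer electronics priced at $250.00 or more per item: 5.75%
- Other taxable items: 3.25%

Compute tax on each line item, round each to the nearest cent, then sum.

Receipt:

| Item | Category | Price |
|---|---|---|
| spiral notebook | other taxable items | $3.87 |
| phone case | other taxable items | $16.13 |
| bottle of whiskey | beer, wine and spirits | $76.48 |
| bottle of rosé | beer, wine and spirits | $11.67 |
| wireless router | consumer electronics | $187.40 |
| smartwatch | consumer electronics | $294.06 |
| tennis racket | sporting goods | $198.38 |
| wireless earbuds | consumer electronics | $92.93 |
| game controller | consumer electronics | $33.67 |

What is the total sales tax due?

$49.91

Spiral notebook $3.87: other taxable items → 3.25% → $0.13
Phone case $16.13: other taxable items → 3.25% → $0.52
Bottle of whiskey $76.48: beer, wine and spirits → 11.25% → $8.60
Bottle of rosé $11.67: beer, wine and spirits → 11.25% → $1.31
Wireless router $187.40: consumer electronics, under $250.00 → 2.25% → $4.22
Smartwatch $294.06: consumer electronics, $250.00 or more → 5.75% → $16.91
Tennis racket $198.38: sporting goods → 7.75% → $15.37
Wireless earbuds $92.93: consumer electronics, under $250.00 → 2.25% → $2.09
Game controller $33.67: consumer electronics, under $250.00 → 2.25% → $0.76
Total tax = $0.13 + $0.52 + $8.60 + $1.31 + $4.22 + $16.91 + $15.37 + $2.09 + $0.76 = $49.91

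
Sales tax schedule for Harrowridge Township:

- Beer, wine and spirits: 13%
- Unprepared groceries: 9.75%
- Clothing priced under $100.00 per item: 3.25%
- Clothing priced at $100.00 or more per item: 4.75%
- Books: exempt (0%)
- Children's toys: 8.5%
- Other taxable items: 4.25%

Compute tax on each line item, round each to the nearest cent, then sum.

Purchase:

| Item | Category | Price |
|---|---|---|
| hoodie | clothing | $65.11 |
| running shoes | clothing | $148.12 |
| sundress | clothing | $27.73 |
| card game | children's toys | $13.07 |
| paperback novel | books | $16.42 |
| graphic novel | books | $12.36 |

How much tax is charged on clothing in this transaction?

Hoodie $65.11: clothing, under $100.00 → 3.25% → $2.12
Running shoes $148.12: clothing, $100.00 or more → 4.75% → $7.04
Sundress $27.73: clothing, under $100.00 → 3.25% → $0.90
Tax on clothing = $2.12 + $7.04 + $0.90 = $10.06

$10.06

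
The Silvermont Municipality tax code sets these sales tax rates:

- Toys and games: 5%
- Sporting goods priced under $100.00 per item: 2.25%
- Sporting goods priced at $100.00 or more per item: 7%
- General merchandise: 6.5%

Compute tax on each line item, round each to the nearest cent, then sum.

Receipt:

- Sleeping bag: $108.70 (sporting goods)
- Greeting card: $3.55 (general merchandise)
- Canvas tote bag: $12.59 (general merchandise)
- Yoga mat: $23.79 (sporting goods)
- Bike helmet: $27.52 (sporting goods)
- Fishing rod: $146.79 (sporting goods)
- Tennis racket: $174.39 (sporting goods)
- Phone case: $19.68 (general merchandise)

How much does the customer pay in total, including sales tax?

$550.60

Sleeping bag $108.70: sporting goods, $100.00 or more → 7% → $7.61
Greeting card $3.55: general merchandise → 6.5% → $0.23
Canvas tote bag $12.59: general merchandise → 6.5% → $0.82
Yoga mat $23.79: sporting goods, under $100.00 → 2.25% → $0.54
Bike helmet $27.52: sporting goods, under $100.00 → 2.25% → $0.62
Fishing rod $146.79: sporting goods, $100.00 or more → 7% → $10.28
Tennis racket $174.39: sporting goods, $100.00 or more → 7% → $12.21
Phone case $19.68: general merchandise → 6.5% → $1.28
Subtotal = $517.01; tax = $33.59; total due = $550.60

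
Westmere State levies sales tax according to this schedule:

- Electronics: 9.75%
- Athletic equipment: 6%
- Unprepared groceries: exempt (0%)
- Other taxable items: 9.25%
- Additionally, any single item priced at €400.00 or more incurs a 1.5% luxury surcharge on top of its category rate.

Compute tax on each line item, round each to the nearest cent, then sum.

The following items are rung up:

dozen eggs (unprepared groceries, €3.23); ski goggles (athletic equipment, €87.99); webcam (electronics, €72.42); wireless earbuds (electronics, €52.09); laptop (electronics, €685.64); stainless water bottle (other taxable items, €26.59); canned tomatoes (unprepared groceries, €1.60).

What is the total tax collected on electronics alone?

Webcam €72.42: electronics → 9.75% → €7.06
Wireless earbuds €52.09: electronics → 9.75% → €5.08
Laptop €685.64: electronics → 9.75% + 1.5% surcharge = 11.25% → €77.13
Tax on electronics = €7.06 + €5.08 + €77.13 = €89.27

€89.27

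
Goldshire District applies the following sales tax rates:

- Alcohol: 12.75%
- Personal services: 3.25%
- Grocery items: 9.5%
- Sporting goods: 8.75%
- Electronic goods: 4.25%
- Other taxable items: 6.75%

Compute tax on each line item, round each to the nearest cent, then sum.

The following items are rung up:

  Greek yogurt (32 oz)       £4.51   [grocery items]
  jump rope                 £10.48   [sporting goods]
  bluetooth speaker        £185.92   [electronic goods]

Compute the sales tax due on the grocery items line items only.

Greek yogurt (32 oz) £4.51: grocery items → 9.5% → £0.43
Tax on grocery items = £0.43

£0.43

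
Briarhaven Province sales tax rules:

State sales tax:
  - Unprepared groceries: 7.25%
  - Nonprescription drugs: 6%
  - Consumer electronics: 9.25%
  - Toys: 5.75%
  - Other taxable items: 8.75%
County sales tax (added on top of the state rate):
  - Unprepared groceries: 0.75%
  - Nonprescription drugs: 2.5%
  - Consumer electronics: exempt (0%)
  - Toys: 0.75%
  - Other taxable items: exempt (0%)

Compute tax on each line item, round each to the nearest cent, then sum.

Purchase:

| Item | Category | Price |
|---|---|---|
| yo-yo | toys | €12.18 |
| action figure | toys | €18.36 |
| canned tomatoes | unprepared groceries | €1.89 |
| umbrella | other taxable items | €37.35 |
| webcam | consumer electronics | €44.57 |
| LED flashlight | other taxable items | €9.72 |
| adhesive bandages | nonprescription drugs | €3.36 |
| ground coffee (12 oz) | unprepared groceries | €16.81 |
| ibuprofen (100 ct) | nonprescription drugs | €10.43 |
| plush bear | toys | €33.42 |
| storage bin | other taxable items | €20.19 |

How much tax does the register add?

€16.83

Yo-yo €12.18: toys → 5.75% + 0.75% county = 6.5% → €0.79
Action figure €18.36: toys → 5.75% + 0.75% county = 6.5% → €1.19
Canned tomatoes €1.89: unprepared groceries → 7.25% + 0.75% county = 8% → €0.15
Umbrella €37.35: other taxable items → 8.75% + 0% county = 8.75% → €3.27
Webcam €44.57: consumer electronics → 9.25% + 0% county = 9.25% → €4.12
LED flashlight €9.72: other taxable items → 8.75% + 0% county = 8.75% → €0.85
Adhesive bandages €3.36: nonprescription drugs → 6% + 2.5% county = 8.5% → €0.29
Ground coffee (12 oz) €16.81: unprepared groceries → 7.25% + 0.75% county = 8% → €1.34
Ibuprofen (100 ct) €10.43: nonprescription drugs → 6% + 2.5% county = 8.5% → €0.89
Plush bear €33.42: toys → 5.75% + 0.75% county = 6.5% → €2.17
Storage bin €20.19: other taxable items → 8.75% + 0% county = 8.75% → €1.77
Total tax = €0.79 + €1.19 + €0.15 + €3.27 + €4.12 + €0.85 + €0.29 + €1.34 + €0.89 + €2.17 + €1.77 = €16.83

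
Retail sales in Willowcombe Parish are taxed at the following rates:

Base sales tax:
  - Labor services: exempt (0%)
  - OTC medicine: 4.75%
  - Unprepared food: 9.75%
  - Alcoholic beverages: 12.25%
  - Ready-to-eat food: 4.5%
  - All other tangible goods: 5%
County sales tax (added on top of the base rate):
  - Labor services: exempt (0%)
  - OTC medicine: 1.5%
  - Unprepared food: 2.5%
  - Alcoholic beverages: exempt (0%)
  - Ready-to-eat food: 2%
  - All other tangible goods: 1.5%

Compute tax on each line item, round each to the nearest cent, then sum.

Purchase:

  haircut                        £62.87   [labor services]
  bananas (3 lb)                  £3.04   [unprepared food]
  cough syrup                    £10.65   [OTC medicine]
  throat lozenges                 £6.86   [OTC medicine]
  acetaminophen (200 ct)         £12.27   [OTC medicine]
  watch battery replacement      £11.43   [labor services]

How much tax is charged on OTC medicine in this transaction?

Cough syrup £10.65: OTC medicine → 4.75% + 1.5% county = 6.25% → £0.67
Throat lozenges £6.86: OTC medicine → 4.75% + 1.5% county = 6.25% → £0.43
Acetaminophen (200 ct) £12.27: OTC medicine → 4.75% + 1.5% county = 6.25% → £0.77
Tax on OTC medicine = £0.67 + £0.43 + £0.77 = £1.87

£1.87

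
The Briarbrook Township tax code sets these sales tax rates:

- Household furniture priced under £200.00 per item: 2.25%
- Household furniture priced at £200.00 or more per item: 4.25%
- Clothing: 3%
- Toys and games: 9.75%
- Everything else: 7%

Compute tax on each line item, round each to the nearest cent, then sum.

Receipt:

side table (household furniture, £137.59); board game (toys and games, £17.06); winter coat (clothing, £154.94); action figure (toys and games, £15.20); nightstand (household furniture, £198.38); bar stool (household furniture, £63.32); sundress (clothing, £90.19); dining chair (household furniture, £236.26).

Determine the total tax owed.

£29.52

Side table £137.59: household furniture, under £200.00 → 2.25% → £3.10
Board game £17.06: toys and games → 9.75% → £1.66
Winter coat £154.94: clothing → 3% → £4.65
Action figure £15.20: toys and games → 9.75% → £1.48
Nightstand £198.38: household furniture, under £200.00 → 2.25% → £4.46
Bar stool £63.32: household furniture, under £200.00 → 2.25% → £1.42
Sundress £90.19: clothing → 3% → £2.71
Dining chair £236.26: household furniture, £200.00 or more → 4.25% → £10.04
Total tax = £3.10 + £1.66 + £4.65 + £1.48 + £4.46 + £1.42 + £2.71 + £10.04 = £29.52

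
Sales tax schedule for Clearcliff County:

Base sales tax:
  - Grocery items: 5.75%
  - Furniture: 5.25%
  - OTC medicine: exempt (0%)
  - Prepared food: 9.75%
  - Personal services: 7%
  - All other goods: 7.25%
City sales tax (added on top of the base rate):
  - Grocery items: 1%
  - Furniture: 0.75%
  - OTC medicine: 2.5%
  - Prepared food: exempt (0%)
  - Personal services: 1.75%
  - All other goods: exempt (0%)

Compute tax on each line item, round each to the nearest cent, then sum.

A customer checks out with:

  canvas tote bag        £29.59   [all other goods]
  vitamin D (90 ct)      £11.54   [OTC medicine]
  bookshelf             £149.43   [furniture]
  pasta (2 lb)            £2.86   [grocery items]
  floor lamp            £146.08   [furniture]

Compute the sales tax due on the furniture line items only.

Bookshelf £149.43: furniture → 5.25% + 0.75% city = 6% → £8.97
Floor lamp £146.08: furniture → 5.25% + 0.75% city = 6% → £8.76
Tax on furniture = £8.97 + £8.76 = £17.73

£17.73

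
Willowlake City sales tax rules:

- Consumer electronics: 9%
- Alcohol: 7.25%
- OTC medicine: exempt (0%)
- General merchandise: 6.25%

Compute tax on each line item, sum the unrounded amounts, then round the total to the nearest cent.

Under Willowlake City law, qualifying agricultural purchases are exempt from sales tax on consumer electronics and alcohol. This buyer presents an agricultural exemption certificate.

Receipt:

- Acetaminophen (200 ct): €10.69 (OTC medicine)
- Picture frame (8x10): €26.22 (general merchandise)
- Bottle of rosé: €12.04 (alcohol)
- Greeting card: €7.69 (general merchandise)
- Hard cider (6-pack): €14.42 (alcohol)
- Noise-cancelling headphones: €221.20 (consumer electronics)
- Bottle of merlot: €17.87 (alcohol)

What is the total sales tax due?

€2.12

Acetaminophen (200 ct) €10.69: OTC medicine → 0% → €0.00
Picture frame (8x10) €26.22: general merchandise → 6.25% → €1.63875
Bottle of rosé €12.04: alcohol, buyer-exempt → 0% → €0.00
Greeting card €7.69: general merchandise → 6.25% → €0.480625
Hard cider (6-pack) €14.42: alcohol, buyer-exempt → 0% → €0.00
Noise-cancelling headphones €221.20: consumer electronics, buyer-exempt → 0% → €0.00
Bottle of merlot €17.87: alcohol, buyer-exempt → 0% → €0.00
Unrounded tax sum = €2.119375 → €2.12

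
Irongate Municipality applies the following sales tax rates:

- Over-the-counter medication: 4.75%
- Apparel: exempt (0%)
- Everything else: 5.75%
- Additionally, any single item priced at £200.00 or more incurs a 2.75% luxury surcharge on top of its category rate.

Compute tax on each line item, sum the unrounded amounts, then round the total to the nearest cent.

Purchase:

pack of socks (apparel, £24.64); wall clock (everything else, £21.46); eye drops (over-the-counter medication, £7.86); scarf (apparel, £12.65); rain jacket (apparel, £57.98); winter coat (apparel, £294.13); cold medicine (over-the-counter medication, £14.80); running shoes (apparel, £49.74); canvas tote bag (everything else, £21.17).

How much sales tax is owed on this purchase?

£11.62

Pack of socks £24.64: apparel → 0% → £0.00
Wall clock £21.46: everything else → 5.75% → £1.23395
Eye drops £7.86: over-the-counter medication → 4.75% → £0.37335
Scarf £12.65: apparel → 0% → £0.00
Rain jacket £57.98: apparel → 0% → £0.00
Winter coat £294.13: apparel → 0% + 2.75% surcharge = 2.75% → £8.088575
Cold medicine £14.80: over-the-counter medication → 4.75% → £0.703
Running shoes £49.74: apparel → 0% → £0.00
Canvas tote bag £21.17: everything else → 5.75% → £1.217275
Unrounded tax sum = £11.61615 → £11.62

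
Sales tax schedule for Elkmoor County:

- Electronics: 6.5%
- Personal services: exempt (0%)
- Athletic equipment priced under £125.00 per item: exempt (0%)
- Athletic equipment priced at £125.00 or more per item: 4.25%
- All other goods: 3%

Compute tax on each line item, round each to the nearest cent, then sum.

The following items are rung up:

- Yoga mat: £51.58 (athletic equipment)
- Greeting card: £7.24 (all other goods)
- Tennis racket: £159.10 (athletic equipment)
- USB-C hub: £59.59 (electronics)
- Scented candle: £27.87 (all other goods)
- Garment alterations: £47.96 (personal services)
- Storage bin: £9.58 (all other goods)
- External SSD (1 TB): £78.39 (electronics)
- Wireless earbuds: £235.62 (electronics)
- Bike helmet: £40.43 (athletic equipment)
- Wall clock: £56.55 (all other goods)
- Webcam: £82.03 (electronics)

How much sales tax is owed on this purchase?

£39.43

Yoga mat £51.58: athletic equipment, under £125.00 → 0% → £0.00
Greeting card £7.24: all other goods → 3% → £0.22
Tennis racket £159.10: athletic equipment, £125.00 or more → 4.25% → £6.76
USB-C hub £59.59: electronics → 6.5% → £3.87
Scented candle £27.87: all other goods → 3% → £0.84
Garment alterations £47.96: personal services → 0% → £0.00
Storage bin £9.58: all other goods → 3% → £0.29
External SSD (1 TB) £78.39: electronics → 6.5% → £5.10
Wireless earbuds £235.62: electronics → 6.5% → £15.32
Bike helmet £40.43: athletic equipment, under £125.00 → 0% → £0.00
Wall clock £56.55: all other goods → 3% → £1.70
Webcam £82.03: electronics → 6.5% → £5.33
Total tax = £0.22 + £6.76 + £3.87 + £0.84 + £0.29 + £5.10 + £15.32 + £1.70 + £5.33 = £39.43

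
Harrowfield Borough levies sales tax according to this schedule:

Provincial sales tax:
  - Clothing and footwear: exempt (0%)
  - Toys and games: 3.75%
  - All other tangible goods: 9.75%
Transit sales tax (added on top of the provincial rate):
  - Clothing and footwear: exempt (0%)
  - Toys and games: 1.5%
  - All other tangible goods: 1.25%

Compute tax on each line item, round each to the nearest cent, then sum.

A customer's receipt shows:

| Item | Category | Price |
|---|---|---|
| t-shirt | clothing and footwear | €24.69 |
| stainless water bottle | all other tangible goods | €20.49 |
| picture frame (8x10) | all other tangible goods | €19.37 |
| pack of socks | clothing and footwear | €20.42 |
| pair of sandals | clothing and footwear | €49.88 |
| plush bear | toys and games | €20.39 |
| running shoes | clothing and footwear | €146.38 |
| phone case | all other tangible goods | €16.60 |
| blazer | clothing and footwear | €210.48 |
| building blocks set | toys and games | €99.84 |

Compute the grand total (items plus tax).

T-shirt €24.69: clothing and footwear → 0% + 0% transit = 0% → €0.00
Stainless water bottle €20.49: all other tangible goods → 9.75% + 1.25% transit = 11% → €2.25
Picture frame (8x10) €19.37: all other tangible goods → 9.75% + 1.25% transit = 11% → €2.13
Pack of socks €20.42: clothing and footwear → 0% + 0% transit = 0% → €0.00
Pair of sandals €49.88: clothing and footwear → 0% + 0% transit = 0% → €0.00
Plush bear €20.39: toys and games → 3.75% + 1.5% transit = 5.25% → €1.07
Running shoes €146.38: clothing and footwear → 0% + 0% transit = 0% → €0.00
Phone case €16.60: all other tangible goods → 9.75% + 1.25% transit = 11% → €1.83
Blazer €210.48: clothing and footwear → 0% + 0% transit = 0% → €0.00
Building blocks set €99.84: toys and games → 3.75% + 1.5% transit = 5.25% → €5.24
Subtotal = €628.54; tax = €12.52; total due = €641.06

€641.06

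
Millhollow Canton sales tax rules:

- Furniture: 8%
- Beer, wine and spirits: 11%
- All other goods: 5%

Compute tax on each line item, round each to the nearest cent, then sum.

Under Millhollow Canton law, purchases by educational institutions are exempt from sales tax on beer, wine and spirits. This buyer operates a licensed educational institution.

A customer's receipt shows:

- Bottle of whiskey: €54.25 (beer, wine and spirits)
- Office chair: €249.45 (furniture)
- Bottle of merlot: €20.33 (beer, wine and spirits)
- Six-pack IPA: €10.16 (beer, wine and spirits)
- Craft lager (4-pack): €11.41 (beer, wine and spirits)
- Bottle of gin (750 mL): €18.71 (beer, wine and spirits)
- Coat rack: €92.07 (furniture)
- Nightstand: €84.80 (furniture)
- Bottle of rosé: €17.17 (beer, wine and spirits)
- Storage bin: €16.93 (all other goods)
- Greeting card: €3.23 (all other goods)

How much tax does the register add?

Bottle of whiskey €54.25: beer, wine and spirits, buyer-exempt → 0% → €0.00
Office chair €249.45: furniture → 8% → €19.96
Bottle of merlot €20.33: beer, wine and spirits, buyer-exempt → 0% → €0.00
Six-pack IPA €10.16: beer, wine and spirits, buyer-exempt → 0% → €0.00
Craft lager (4-pack) €11.41: beer, wine and spirits, buyer-exempt → 0% → €0.00
Bottle of gin (750 mL) €18.71: beer, wine and spirits, buyer-exempt → 0% → €0.00
Coat rack €92.07: furniture → 8% → €7.37
Nightstand €84.80: furniture → 8% → €6.78
Bottle of rosé €17.17: beer, wine and spirits, buyer-exempt → 0% → €0.00
Storage bin €16.93: all other goods → 5% → €0.85
Greeting card €3.23: all other goods → 5% → €0.16
Total tax = €19.96 + €7.37 + €6.78 + €0.85 + €0.16 = €35.12

€35.12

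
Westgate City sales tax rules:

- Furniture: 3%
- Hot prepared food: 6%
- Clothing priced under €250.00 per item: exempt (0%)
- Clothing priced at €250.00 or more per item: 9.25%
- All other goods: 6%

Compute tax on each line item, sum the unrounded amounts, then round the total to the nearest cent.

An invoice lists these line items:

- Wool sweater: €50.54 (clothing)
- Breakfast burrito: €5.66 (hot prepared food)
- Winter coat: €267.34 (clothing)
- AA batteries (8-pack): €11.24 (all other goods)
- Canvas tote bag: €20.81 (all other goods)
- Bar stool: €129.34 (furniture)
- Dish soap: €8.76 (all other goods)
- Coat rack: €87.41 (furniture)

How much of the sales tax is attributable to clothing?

€24.73

Wool sweater €50.54: clothing, under €250.00 → 0% → €0.00
Winter coat €267.34: clothing, €250.00 or more → 9.25% → €24.72895
Tax on clothing: unrounded sum = €24.72895 → €24.73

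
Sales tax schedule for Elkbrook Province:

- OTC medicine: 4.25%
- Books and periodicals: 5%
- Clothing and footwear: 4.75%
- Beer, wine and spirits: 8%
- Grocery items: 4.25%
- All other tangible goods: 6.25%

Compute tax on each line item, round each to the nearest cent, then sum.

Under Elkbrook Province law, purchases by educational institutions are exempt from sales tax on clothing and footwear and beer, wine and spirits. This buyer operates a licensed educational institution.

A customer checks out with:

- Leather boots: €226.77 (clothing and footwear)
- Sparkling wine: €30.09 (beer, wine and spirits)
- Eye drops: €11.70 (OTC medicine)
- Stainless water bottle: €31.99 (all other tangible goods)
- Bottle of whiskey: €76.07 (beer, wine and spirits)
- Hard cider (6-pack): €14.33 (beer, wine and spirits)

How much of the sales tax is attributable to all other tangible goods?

€2.00

Stainless water bottle €31.99: all other tangible goods → 6.25% → €2.00
Tax on all other tangible goods = €2.00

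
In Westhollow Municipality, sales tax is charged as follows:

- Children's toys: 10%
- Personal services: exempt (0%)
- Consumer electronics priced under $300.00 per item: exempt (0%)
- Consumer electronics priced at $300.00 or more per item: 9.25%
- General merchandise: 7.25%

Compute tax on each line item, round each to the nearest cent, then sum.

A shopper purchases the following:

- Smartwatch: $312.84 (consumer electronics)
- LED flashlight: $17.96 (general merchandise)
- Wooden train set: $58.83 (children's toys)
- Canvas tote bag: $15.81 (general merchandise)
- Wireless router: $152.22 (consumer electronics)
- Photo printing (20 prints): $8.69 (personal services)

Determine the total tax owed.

Smartwatch $312.84: consumer electronics, $300.00 or more → 9.25% → $28.94
LED flashlight $17.96: general merchandise → 7.25% → $1.30
Wooden train set $58.83: children's toys → 10% → $5.88
Canvas tote bag $15.81: general merchandise → 7.25% → $1.15
Wireless router $152.22: consumer electronics, under $300.00 → 0% → $0.00
Photo printing (20 prints) $8.69: personal services → 0% → $0.00
Total tax = $28.94 + $1.30 + $5.88 + $1.15 = $37.27

$37.27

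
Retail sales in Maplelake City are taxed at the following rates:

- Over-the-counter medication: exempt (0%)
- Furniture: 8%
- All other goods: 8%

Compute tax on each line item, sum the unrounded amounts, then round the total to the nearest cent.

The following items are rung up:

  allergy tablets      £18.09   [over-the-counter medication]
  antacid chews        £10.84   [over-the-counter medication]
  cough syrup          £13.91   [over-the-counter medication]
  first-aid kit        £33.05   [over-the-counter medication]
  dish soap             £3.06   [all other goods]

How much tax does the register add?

£0.24

Allergy tablets £18.09: over-the-counter medication → 0% → £0.00
Antacid chews £10.84: over-the-counter medication → 0% → £0.00
Cough syrup £13.91: over-the-counter medication → 0% → £0.00
First-aid kit £33.05: over-the-counter medication → 0% → £0.00
Dish soap £3.06: all other goods → 8% → £0.2448
Unrounded tax sum = £0.2448 → £0.24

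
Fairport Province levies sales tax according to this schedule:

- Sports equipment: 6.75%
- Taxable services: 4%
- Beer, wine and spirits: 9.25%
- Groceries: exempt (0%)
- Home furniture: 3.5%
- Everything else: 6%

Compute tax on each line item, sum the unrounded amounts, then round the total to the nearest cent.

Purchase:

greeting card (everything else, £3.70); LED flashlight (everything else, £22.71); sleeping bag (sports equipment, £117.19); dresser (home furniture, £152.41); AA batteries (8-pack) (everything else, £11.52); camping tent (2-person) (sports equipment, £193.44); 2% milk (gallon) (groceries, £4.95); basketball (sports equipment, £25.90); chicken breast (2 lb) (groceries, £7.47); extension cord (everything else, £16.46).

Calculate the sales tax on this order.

Greeting card £3.70: everything else → 6% → £0.222
LED flashlight £22.71: everything else → 6% → £1.3626
Sleeping bag £117.19: sports equipment → 6.75% → £7.910325
Dresser £152.41: home furniture → 3.5% → £5.33435
AA batteries (8-pack) £11.52: everything else → 6% → £0.6912
Camping tent (2-person) £193.44: sports equipment → 6.75% → £13.0572
2% milk (gallon) £4.95: groceries → 0% → £0.00
Basketball £25.90: sports equipment → 6.75% → £1.74825
Chicken breast (2 lb) £7.47: groceries → 0% → £0.00
Extension cord £16.46: everything else → 6% → £0.9876
Unrounded tax sum = £31.313525 → £31.31

£31.31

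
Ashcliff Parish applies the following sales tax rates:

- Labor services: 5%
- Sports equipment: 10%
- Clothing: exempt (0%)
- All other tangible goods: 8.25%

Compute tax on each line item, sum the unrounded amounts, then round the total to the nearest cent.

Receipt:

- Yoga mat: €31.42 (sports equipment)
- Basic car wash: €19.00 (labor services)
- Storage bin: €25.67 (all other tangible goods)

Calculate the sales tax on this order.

Yoga mat €31.42: sports equipment → 10% → €3.142
Basic car wash €19.00: labor services → 5% → €0.95
Storage bin €25.67: all other tangible goods → 8.25% → €2.117775
Unrounded tax sum = €6.209775 → €6.21

€6.21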